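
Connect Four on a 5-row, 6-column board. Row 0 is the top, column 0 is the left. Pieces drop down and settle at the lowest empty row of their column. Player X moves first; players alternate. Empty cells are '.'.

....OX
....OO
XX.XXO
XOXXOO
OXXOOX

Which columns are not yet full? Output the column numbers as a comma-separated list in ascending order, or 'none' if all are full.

Answer: 0,1,2,3

Derivation:
col 0: top cell = '.' → open
col 1: top cell = '.' → open
col 2: top cell = '.' → open
col 3: top cell = '.' → open
col 4: top cell = 'O' → FULL
col 5: top cell = 'X' → FULL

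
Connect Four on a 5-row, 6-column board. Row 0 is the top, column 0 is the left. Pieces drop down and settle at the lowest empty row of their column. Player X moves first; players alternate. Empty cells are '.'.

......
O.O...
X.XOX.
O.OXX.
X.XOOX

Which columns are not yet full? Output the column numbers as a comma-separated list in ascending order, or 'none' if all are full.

col 0: top cell = '.' → open
col 1: top cell = '.' → open
col 2: top cell = '.' → open
col 3: top cell = '.' → open
col 4: top cell = '.' → open
col 5: top cell = '.' → open

Answer: 0,1,2,3,4,5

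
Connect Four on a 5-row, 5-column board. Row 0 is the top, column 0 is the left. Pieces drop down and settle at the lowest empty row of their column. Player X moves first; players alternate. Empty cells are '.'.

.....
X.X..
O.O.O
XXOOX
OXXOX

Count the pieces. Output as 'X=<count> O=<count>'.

X=8 O=7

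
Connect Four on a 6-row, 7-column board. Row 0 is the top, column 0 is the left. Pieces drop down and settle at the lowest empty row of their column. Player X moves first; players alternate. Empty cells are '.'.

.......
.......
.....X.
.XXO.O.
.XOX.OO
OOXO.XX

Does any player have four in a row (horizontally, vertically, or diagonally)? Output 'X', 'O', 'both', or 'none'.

none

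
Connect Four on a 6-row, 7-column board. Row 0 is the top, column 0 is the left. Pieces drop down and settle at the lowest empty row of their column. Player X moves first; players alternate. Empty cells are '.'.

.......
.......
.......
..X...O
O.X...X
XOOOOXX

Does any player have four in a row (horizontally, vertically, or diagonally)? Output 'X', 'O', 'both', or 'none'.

O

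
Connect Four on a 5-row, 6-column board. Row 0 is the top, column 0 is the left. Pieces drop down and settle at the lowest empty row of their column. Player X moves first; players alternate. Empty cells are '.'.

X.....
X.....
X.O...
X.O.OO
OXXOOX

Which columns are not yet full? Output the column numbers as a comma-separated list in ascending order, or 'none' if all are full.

Answer: 1,2,3,4,5

Derivation:
col 0: top cell = 'X' → FULL
col 1: top cell = '.' → open
col 2: top cell = '.' → open
col 3: top cell = '.' → open
col 4: top cell = '.' → open
col 5: top cell = '.' → open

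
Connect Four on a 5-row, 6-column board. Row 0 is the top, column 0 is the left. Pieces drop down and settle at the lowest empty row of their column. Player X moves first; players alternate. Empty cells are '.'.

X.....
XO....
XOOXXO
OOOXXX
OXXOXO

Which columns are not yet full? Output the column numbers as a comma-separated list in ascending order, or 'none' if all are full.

Answer: 1,2,3,4,5

Derivation:
col 0: top cell = 'X' → FULL
col 1: top cell = '.' → open
col 2: top cell = '.' → open
col 3: top cell = '.' → open
col 4: top cell = '.' → open
col 5: top cell = '.' → open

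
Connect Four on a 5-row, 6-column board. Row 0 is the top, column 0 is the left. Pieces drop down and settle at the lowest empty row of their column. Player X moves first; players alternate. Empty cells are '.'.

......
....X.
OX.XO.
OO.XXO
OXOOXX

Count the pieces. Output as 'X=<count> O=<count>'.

X=8 O=8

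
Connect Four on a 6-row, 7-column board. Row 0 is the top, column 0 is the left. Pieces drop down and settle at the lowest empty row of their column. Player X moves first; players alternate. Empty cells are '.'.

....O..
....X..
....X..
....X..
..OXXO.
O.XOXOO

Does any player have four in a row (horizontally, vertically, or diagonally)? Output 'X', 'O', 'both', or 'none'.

X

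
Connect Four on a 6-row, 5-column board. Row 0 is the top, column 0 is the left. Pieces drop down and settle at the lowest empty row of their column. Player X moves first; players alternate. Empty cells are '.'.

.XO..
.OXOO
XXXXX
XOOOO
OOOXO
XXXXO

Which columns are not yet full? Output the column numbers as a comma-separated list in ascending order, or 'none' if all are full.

Answer: 0,3,4

Derivation:
col 0: top cell = '.' → open
col 1: top cell = 'X' → FULL
col 2: top cell = 'O' → FULL
col 3: top cell = '.' → open
col 4: top cell = '.' → open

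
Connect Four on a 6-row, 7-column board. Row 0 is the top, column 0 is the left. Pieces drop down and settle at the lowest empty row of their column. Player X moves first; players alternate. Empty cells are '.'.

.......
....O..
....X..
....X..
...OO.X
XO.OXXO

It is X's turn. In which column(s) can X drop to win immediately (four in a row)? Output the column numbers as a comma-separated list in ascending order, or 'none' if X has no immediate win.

col 0: drop X → no win
col 1: drop X → no win
col 2: drop X → no win
col 3: drop X → no win
col 4: drop X → no win
col 5: drop X → no win
col 6: drop X → no win

Answer: none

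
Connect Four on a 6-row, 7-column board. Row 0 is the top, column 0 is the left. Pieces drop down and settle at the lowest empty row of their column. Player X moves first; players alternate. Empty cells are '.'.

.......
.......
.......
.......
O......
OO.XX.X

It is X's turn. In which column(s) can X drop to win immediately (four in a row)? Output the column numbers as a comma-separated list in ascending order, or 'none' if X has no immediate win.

col 0: drop X → no win
col 1: drop X → no win
col 2: drop X → no win
col 3: drop X → no win
col 4: drop X → no win
col 5: drop X → WIN!
col 6: drop X → no win

Answer: 5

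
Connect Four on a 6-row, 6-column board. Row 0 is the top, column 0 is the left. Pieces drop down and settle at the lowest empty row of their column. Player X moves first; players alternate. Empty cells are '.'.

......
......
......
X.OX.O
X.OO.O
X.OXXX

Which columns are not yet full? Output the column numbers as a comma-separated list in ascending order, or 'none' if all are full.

Answer: 0,1,2,3,4,5

Derivation:
col 0: top cell = '.' → open
col 1: top cell = '.' → open
col 2: top cell = '.' → open
col 3: top cell = '.' → open
col 4: top cell = '.' → open
col 5: top cell = '.' → open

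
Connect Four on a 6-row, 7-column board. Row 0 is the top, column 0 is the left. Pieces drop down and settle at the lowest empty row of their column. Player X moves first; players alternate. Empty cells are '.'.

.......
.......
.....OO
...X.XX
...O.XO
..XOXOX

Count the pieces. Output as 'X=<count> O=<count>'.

X=7 O=6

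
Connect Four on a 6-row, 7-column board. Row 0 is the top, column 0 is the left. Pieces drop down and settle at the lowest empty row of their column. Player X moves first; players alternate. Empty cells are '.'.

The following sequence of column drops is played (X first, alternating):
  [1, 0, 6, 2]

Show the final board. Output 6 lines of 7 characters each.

Answer: .......
.......
.......
.......
.......
OXO...X

Derivation:
Move 1: X drops in col 1, lands at row 5
Move 2: O drops in col 0, lands at row 5
Move 3: X drops in col 6, lands at row 5
Move 4: O drops in col 2, lands at row 5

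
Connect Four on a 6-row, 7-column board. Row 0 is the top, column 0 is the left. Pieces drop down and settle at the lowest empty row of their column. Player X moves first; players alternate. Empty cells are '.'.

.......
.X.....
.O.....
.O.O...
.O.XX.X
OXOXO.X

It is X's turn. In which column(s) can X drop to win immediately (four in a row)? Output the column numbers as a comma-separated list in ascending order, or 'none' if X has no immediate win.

Answer: none

Derivation:
col 0: drop X → no win
col 1: drop X → no win
col 2: drop X → no win
col 3: drop X → no win
col 4: drop X → no win
col 5: drop X → no win
col 6: drop X → no win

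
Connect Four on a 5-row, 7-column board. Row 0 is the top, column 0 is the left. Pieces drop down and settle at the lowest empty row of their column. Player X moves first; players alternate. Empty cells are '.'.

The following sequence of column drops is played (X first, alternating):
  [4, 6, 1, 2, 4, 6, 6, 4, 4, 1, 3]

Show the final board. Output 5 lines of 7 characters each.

Move 1: X drops in col 4, lands at row 4
Move 2: O drops in col 6, lands at row 4
Move 3: X drops in col 1, lands at row 4
Move 4: O drops in col 2, lands at row 4
Move 5: X drops in col 4, lands at row 3
Move 6: O drops in col 6, lands at row 3
Move 7: X drops in col 6, lands at row 2
Move 8: O drops in col 4, lands at row 2
Move 9: X drops in col 4, lands at row 1
Move 10: O drops in col 1, lands at row 3
Move 11: X drops in col 3, lands at row 4

Answer: .......
....X..
....O.X
.O..X.O
.XOXX.O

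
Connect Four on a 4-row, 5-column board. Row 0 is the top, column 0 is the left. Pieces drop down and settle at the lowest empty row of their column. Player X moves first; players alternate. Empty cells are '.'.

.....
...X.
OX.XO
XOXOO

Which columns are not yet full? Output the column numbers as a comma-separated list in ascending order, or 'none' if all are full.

Answer: 0,1,2,3,4

Derivation:
col 0: top cell = '.' → open
col 1: top cell = '.' → open
col 2: top cell = '.' → open
col 3: top cell = '.' → open
col 4: top cell = '.' → open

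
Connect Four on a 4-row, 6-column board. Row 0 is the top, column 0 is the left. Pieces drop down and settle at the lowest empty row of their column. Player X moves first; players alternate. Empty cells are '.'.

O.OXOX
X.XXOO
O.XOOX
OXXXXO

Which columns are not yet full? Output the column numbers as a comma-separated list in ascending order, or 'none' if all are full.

Answer: 1

Derivation:
col 0: top cell = 'O' → FULL
col 1: top cell = '.' → open
col 2: top cell = 'O' → FULL
col 3: top cell = 'X' → FULL
col 4: top cell = 'O' → FULL
col 5: top cell = 'X' → FULL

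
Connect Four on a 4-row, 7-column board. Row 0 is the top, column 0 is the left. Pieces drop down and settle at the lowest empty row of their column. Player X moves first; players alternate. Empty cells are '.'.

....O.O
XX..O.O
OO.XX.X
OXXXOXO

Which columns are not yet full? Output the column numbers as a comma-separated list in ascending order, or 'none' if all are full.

Answer: 0,1,2,3,5

Derivation:
col 0: top cell = '.' → open
col 1: top cell = '.' → open
col 2: top cell = '.' → open
col 3: top cell = '.' → open
col 4: top cell = 'O' → FULL
col 5: top cell = '.' → open
col 6: top cell = 'O' → FULL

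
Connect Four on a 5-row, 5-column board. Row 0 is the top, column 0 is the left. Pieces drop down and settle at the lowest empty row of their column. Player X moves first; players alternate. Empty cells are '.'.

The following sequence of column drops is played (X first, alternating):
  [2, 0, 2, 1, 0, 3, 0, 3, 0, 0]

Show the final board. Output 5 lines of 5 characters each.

Answer: O....
X....
X....
X.XO.
OOXO.

Derivation:
Move 1: X drops in col 2, lands at row 4
Move 2: O drops in col 0, lands at row 4
Move 3: X drops in col 2, lands at row 3
Move 4: O drops in col 1, lands at row 4
Move 5: X drops in col 0, lands at row 3
Move 6: O drops in col 3, lands at row 4
Move 7: X drops in col 0, lands at row 2
Move 8: O drops in col 3, lands at row 3
Move 9: X drops in col 0, lands at row 1
Move 10: O drops in col 0, lands at row 0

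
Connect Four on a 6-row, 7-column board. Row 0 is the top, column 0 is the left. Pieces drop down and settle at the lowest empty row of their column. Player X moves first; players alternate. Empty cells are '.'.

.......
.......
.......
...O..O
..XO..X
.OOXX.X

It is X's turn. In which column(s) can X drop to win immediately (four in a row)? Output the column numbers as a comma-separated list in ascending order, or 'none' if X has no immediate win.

Answer: 5

Derivation:
col 0: drop X → no win
col 1: drop X → no win
col 2: drop X → no win
col 3: drop X → no win
col 4: drop X → no win
col 5: drop X → WIN!
col 6: drop X → no win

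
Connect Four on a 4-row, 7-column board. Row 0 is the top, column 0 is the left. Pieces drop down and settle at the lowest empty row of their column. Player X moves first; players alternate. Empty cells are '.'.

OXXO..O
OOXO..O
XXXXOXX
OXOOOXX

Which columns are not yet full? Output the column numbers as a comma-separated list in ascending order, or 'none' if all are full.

Answer: 4,5

Derivation:
col 0: top cell = 'O' → FULL
col 1: top cell = 'X' → FULL
col 2: top cell = 'X' → FULL
col 3: top cell = 'O' → FULL
col 4: top cell = '.' → open
col 5: top cell = '.' → open
col 6: top cell = 'O' → FULL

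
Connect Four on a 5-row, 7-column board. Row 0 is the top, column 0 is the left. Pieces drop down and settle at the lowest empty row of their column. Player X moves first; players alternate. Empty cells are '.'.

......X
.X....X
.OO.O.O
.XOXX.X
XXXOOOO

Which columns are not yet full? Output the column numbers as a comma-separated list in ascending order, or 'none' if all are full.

col 0: top cell = '.' → open
col 1: top cell = '.' → open
col 2: top cell = '.' → open
col 3: top cell = '.' → open
col 4: top cell = '.' → open
col 5: top cell = '.' → open
col 6: top cell = 'X' → FULL

Answer: 0,1,2,3,4,5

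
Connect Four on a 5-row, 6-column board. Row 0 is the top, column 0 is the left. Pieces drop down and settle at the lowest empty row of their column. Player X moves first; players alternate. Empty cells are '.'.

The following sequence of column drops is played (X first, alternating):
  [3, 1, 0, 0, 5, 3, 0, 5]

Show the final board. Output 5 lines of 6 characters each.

Move 1: X drops in col 3, lands at row 4
Move 2: O drops in col 1, lands at row 4
Move 3: X drops in col 0, lands at row 4
Move 4: O drops in col 0, lands at row 3
Move 5: X drops in col 5, lands at row 4
Move 6: O drops in col 3, lands at row 3
Move 7: X drops in col 0, lands at row 2
Move 8: O drops in col 5, lands at row 3

Answer: ......
......
X.....
O..O.O
XO.X.X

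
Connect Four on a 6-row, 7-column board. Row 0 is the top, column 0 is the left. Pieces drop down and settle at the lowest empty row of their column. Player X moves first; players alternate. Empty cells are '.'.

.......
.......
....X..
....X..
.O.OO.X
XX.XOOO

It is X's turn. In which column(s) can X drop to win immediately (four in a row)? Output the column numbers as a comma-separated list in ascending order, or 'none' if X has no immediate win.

Answer: 2

Derivation:
col 0: drop X → no win
col 1: drop X → no win
col 2: drop X → WIN!
col 3: drop X → no win
col 4: drop X → no win
col 5: drop X → no win
col 6: drop X → no win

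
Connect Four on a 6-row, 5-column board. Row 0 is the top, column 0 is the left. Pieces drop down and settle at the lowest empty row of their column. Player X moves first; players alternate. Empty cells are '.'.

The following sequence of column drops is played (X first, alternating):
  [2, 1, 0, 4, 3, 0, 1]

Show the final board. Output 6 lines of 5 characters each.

Move 1: X drops in col 2, lands at row 5
Move 2: O drops in col 1, lands at row 5
Move 3: X drops in col 0, lands at row 5
Move 4: O drops in col 4, lands at row 5
Move 5: X drops in col 3, lands at row 5
Move 6: O drops in col 0, lands at row 4
Move 7: X drops in col 1, lands at row 4

Answer: .....
.....
.....
.....
OX...
XOXXO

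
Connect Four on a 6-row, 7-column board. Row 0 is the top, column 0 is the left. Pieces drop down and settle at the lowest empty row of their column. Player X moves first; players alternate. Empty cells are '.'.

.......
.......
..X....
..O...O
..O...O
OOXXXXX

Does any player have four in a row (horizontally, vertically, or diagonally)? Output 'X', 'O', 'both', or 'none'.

X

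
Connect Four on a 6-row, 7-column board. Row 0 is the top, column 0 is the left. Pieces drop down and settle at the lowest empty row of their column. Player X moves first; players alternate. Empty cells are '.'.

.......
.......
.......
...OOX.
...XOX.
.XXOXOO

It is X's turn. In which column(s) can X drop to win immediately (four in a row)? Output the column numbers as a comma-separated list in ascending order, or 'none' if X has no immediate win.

Answer: none

Derivation:
col 0: drop X → no win
col 1: drop X → no win
col 2: drop X → no win
col 3: drop X → no win
col 4: drop X → no win
col 5: drop X → no win
col 6: drop X → no win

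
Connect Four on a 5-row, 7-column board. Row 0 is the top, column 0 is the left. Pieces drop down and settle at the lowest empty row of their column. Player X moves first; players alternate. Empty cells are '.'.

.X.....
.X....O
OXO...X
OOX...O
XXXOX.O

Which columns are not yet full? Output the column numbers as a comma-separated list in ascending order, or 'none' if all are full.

col 0: top cell = '.' → open
col 1: top cell = 'X' → FULL
col 2: top cell = '.' → open
col 3: top cell = '.' → open
col 4: top cell = '.' → open
col 5: top cell = '.' → open
col 6: top cell = '.' → open

Answer: 0,2,3,4,5,6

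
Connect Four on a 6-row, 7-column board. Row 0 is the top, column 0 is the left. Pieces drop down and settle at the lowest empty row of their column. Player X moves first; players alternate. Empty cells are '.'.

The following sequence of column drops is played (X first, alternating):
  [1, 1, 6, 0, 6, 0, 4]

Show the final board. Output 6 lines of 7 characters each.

Move 1: X drops in col 1, lands at row 5
Move 2: O drops in col 1, lands at row 4
Move 3: X drops in col 6, lands at row 5
Move 4: O drops in col 0, lands at row 5
Move 5: X drops in col 6, lands at row 4
Move 6: O drops in col 0, lands at row 4
Move 7: X drops in col 4, lands at row 5

Answer: .......
.......
.......
.......
OO....X
OX..X.X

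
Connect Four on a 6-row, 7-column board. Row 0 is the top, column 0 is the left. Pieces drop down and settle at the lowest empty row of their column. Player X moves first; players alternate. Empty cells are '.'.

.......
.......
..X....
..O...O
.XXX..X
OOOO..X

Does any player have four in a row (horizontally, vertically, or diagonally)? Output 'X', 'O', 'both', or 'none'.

O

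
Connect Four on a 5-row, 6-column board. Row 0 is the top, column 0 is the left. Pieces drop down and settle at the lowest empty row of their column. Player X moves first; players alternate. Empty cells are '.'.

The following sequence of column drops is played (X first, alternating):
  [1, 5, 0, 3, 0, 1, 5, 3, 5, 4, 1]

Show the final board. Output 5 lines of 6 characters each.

Answer: ......
......
.X...X
XO.O.X
XX.OOO

Derivation:
Move 1: X drops in col 1, lands at row 4
Move 2: O drops in col 5, lands at row 4
Move 3: X drops in col 0, lands at row 4
Move 4: O drops in col 3, lands at row 4
Move 5: X drops in col 0, lands at row 3
Move 6: O drops in col 1, lands at row 3
Move 7: X drops in col 5, lands at row 3
Move 8: O drops in col 3, lands at row 3
Move 9: X drops in col 5, lands at row 2
Move 10: O drops in col 4, lands at row 4
Move 11: X drops in col 1, lands at row 2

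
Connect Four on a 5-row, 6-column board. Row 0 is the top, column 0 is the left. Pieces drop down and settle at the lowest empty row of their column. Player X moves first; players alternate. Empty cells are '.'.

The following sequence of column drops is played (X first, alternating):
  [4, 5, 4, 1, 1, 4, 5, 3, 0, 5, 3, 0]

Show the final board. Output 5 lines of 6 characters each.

Move 1: X drops in col 4, lands at row 4
Move 2: O drops in col 5, lands at row 4
Move 3: X drops in col 4, lands at row 3
Move 4: O drops in col 1, lands at row 4
Move 5: X drops in col 1, lands at row 3
Move 6: O drops in col 4, lands at row 2
Move 7: X drops in col 5, lands at row 3
Move 8: O drops in col 3, lands at row 4
Move 9: X drops in col 0, lands at row 4
Move 10: O drops in col 5, lands at row 2
Move 11: X drops in col 3, lands at row 3
Move 12: O drops in col 0, lands at row 3

Answer: ......
......
....OO
OX.XXX
XO.OXO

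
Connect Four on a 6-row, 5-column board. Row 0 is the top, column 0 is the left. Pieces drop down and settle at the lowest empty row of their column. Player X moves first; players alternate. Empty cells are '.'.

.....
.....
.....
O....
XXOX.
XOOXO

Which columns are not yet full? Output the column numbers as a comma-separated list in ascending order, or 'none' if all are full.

col 0: top cell = '.' → open
col 1: top cell = '.' → open
col 2: top cell = '.' → open
col 3: top cell = '.' → open
col 4: top cell = '.' → open

Answer: 0,1,2,3,4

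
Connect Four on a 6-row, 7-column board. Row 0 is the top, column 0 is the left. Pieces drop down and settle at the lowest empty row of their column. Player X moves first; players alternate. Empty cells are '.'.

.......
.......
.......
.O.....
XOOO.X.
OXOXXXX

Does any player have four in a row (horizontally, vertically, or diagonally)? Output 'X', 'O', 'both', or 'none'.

X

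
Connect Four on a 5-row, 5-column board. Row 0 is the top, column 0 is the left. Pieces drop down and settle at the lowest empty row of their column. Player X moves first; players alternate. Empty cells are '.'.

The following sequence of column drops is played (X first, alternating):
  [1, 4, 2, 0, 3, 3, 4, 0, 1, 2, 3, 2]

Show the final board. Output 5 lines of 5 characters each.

Answer: .....
.....
..OX.
OXOOX
OXXXO

Derivation:
Move 1: X drops in col 1, lands at row 4
Move 2: O drops in col 4, lands at row 4
Move 3: X drops in col 2, lands at row 4
Move 4: O drops in col 0, lands at row 4
Move 5: X drops in col 3, lands at row 4
Move 6: O drops in col 3, lands at row 3
Move 7: X drops in col 4, lands at row 3
Move 8: O drops in col 0, lands at row 3
Move 9: X drops in col 1, lands at row 3
Move 10: O drops in col 2, lands at row 3
Move 11: X drops in col 3, lands at row 2
Move 12: O drops in col 2, lands at row 2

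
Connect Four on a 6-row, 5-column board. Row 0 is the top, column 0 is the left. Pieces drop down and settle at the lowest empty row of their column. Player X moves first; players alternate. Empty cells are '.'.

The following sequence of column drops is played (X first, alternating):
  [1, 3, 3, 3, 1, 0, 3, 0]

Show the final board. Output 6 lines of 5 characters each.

Answer: .....
.....
...X.
...O.
OX.X.
OX.O.

Derivation:
Move 1: X drops in col 1, lands at row 5
Move 2: O drops in col 3, lands at row 5
Move 3: X drops in col 3, lands at row 4
Move 4: O drops in col 3, lands at row 3
Move 5: X drops in col 1, lands at row 4
Move 6: O drops in col 0, lands at row 5
Move 7: X drops in col 3, lands at row 2
Move 8: O drops in col 0, lands at row 4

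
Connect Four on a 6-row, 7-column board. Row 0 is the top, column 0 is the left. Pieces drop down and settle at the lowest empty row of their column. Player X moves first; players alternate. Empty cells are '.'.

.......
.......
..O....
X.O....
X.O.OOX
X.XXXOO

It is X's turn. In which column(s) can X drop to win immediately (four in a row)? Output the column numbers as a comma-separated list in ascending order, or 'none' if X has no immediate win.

Answer: 0,1

Derivation:
col 0: drop X → WIN!
col 1: drop X → WIN!
col 2: drop X → no win
col 3: drop X → no win
col 4: drop X → no win
col 5: drop X → no win
col 6: drop X → no win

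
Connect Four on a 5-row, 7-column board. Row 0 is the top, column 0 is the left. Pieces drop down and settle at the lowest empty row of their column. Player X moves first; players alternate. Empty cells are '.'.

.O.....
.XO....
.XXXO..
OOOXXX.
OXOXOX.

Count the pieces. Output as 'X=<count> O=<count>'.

X=10 O=9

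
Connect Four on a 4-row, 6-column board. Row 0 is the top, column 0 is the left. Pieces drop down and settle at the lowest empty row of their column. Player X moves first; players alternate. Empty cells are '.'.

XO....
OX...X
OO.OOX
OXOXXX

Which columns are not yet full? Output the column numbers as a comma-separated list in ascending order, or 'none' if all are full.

Answer: 2,3,4,5

Derivation:
col 0: top cell = 'X' → FULL
col 1: top cell = 'O' → FULL
col 2: top cell = '.' → open
col 3: top cell = '.' → open
col 4: top cell = '.' → open
col 5: top cell = '.' → open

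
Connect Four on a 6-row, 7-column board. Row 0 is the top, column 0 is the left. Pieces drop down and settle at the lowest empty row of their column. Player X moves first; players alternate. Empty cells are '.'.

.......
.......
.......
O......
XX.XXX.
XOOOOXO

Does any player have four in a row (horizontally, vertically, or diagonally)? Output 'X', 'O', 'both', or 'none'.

O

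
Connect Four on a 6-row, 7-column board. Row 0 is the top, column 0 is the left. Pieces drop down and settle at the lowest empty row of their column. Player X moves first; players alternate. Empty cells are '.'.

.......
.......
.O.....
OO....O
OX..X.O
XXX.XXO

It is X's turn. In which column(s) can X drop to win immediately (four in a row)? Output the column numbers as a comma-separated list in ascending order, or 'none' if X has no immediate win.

col 0: drop X → no win
col 1: drop X → no win
col 2: drop X → no win
col 3: drop X → WIN!
col 4: drop X → no win
col 5: drop X → no win
col 6: drop X → no win

Answer: 3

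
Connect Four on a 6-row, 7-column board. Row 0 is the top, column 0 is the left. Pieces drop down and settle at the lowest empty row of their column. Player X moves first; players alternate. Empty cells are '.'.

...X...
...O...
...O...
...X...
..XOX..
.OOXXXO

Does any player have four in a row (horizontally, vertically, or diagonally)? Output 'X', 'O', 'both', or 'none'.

none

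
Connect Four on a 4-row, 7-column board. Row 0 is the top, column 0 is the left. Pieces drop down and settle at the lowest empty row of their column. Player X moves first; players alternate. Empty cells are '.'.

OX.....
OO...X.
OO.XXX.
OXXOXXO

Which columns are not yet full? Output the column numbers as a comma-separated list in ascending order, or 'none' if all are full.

col 0: top cell = 'O' → FULL
col 1: top cell = 'X' → FULL
col 2: top cell = '.' → open
col 3: top cell = '.' → open
col 4: top cell = '.' → open
col 5: top cell = '.' → open
col 6: top cell = '.' → open

Answer: 2,3,4,5,6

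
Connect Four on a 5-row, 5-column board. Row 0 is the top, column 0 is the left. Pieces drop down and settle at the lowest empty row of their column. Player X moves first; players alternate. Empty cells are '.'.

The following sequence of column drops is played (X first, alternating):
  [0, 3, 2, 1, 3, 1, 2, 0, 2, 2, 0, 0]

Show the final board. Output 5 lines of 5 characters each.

Answer: .....
O.O..
X.X..
OOXX.
XOXO.

Derivation:
Move 1: X drops in col 0, lands at row 4
Move 2: O drops in col 3, lands at row 4
Move 3: X drops in col 2, lands at row 4
Move 4: O drops in col 1, lands at row 4
Move 5: X drops in col 3, lands at row 3
Move 6: O drops in col 1, lands at row 3
Move 7: X drops in col 2, lands at row 3
Move 8: O drops in col 0, lands at row 3
Move 9: X drops in col 2, lands at row 2
Move 10: O drops in col 2, lands at row 1
Move 11: X drops in col 0, lands at row 2
Move 12: O drops in col 0, lands at row 1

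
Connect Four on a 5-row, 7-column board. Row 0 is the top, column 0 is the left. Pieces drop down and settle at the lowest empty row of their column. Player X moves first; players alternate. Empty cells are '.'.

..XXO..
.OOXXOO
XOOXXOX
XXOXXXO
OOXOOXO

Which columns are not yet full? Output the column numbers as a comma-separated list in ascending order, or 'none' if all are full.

Answer: 0,1,5,6

Derivation:
col 0: top cell = '.' → open
col 1: top cell = '.' → open
col 2: top cell = 'X' → FULL
col 3: top cell = 'X' → FULL
col 4: top cell = 'O' → FULL
col 5: top cell = '.' → open
col 6: top cell = '.' → open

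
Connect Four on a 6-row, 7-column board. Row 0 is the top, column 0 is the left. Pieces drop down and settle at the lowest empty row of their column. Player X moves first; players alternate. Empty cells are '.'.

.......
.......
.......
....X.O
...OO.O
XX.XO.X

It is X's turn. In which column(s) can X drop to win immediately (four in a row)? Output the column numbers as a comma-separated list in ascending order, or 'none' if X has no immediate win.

Answer: 2

Derivation:
col 0: drop X → no win
col 1: drop X → no win
col 2: drop X → WIN!
col 3: drop X → no win
col 4: drop X → no win
col 5: drop X → no win
col 6: drop X → no win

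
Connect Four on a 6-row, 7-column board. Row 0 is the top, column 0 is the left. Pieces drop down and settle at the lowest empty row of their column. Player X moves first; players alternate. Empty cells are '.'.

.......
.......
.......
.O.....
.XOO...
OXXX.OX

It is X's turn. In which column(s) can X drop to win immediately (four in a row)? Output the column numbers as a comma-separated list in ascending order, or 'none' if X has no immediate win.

Answer: 4

Derivation:
col 0: drop X → no win
col 1: drop X → no win
col 2: drop X → no win
col 3: drop X → no win
col 4: drop X → WIN!
col 5: drop X → no win
col 6: drop X → no win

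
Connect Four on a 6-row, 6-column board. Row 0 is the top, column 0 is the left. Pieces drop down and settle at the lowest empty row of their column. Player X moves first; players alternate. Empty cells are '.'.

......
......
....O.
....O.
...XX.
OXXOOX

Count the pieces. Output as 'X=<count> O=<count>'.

X=5 O=5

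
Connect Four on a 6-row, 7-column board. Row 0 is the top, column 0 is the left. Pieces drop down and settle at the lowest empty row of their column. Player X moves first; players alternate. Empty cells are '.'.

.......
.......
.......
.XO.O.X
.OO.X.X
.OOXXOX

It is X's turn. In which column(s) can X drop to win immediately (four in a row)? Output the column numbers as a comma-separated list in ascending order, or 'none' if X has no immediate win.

col 0: drop X → no win
col 1: drop X → no win
col 2: drop X → no win
col 3: drop X → no win
col 4: drop X → no win
col 5: drop X → no win
col 6: drop X → WIN!

Answer: 6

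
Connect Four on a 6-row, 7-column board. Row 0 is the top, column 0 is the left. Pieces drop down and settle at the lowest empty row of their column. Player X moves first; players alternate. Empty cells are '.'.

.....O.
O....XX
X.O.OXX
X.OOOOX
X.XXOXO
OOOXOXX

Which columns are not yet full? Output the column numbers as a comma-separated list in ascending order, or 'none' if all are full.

col 0: top cell = '.' → open
col 1: top cell = '.' → open
col 2: top cell = '.' → open
col 3: top cell = '.' → open
col 4: top cell = '.' → open
col 5: top cell = 'O' → FULL
col 6: top cell = '.' → open

Answer: 0,1,2,3,4,6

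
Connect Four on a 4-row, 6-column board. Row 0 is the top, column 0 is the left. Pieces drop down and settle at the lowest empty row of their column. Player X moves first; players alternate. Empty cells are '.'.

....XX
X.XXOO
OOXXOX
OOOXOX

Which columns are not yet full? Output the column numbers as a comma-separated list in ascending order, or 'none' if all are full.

col 0: top cell = '.' → open
col 1: top cell = '.' → open
col 2: top cell = '.' → open
col 3: top cell = '.' → open
col 4: top cell = 'X' → FULL
col 5: top cell = 'X' → FULL

Answer: 0,1,2,3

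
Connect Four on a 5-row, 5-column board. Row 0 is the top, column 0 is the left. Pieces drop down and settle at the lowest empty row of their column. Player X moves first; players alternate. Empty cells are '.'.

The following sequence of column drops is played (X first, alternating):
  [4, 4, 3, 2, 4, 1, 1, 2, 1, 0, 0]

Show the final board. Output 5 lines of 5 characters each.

Move 1: X drops in col 4, lands at row 4
Move 2: O drops in col 4, lands at row 3
Move 3: X drops in col 3, lands at row 4
Move 4: O drops in col 2, lands at row 4
Move 5: X drops in col 4, lands at row 2
Move 6: O drops in col 1, lands at row 4
Move 7: X drops in col 1, lands at row 3
Move 8: O drops in col 2, lands at row 3
Move 9: X drops in col 1, lands at row 2
Move 10: O drops in col 0, lands at row 4
Move 11: X drops in col 0, lands at row 3

Answer: .....
.....
.X..X
XXO.O
OOOXX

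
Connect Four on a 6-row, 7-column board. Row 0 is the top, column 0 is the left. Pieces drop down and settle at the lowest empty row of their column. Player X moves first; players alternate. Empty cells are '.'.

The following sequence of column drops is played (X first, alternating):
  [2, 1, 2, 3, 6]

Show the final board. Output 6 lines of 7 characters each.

Move 1: X drops in col 2, lands at row 5
Move 2: O drops in col 1, lands at row 5
Move 3: X drops in col 2, lands at row 4
Move 4: O drops in col 3, lands at row 5
Move 5: X drops in col 6, lands at row 5

Answer: .......
.......
.......
.......
..X....
.OXO..X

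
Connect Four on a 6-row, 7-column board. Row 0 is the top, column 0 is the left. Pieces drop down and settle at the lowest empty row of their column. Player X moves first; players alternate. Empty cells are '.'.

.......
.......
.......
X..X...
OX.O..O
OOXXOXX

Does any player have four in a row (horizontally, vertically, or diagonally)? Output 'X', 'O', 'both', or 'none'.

none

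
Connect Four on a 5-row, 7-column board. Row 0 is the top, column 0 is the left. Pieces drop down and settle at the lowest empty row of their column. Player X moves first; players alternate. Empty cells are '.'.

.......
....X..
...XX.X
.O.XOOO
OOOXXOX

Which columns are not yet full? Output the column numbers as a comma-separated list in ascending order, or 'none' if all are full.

Answer: 0,1,2,3,4,5,6

Derivation:
col 0: top cell = '.' → open
col 1: top cell = '.' → open
col 2: top cell = '.' → open
col 3: top cell = '.' → open
col 4: top cell = '.' → open
col 5: top cell = '.' → open
col 6: top cell = '.' → open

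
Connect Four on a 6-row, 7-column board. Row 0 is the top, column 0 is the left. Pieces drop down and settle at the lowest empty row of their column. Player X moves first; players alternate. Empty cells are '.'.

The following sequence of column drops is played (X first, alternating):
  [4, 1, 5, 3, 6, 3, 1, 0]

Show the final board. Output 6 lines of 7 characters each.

Answer: .......
.......
.......
.......
.X.O...
OO.OXXX

Derivation:
Move 1: X drops in col 4, lands at row 5
Move 2: O drops in col 1, lands at row 5
Move 3: X drops in col 5, lands at row 5
Move 4: O drops in col 3, lands at row 5
Move 5: X drops in col 6, lands at row 5
Move 6: O drops in col 3, lands at row 4
Move 7: X drops in col 1, lands at row 4
Move 8: O drops in col 0, lands at row 5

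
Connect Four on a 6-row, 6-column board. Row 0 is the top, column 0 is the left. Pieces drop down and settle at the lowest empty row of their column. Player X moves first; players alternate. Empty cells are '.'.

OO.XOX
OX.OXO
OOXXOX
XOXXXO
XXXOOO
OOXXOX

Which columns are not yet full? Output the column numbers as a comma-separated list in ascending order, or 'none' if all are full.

Answer: 2

Derivation:
col 0: top cell = 'O' → FULL
col 1: top cell = 'O' → FULL
col 2: top cell = '.' → open
col 3: top cell = 'X' → FULL
col 4: top cell = 'O' → FULL
col 5: top cell = 'X' → FULL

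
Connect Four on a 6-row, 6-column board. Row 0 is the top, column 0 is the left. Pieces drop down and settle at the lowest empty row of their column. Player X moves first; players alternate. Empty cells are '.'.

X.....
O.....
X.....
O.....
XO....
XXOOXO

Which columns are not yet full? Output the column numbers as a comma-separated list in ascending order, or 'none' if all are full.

Answer: 1,2,3,4,5

Derivation:
col 0: top cell = 'X' → FULL
col 1: top cell = '.' → open
col 2: top cell = '.' → open
col 3: top cell = '.' → open
col 4: top cell = '.' → open
col 5: top cell = '.' → open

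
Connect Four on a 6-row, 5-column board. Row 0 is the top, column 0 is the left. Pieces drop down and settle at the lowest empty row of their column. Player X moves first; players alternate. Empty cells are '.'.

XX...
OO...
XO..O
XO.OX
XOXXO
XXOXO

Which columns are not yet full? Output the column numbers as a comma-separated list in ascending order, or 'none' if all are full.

col 0: top cell = 'X' → FULL
col 1: top cell = 'X' → FULL
col 2: top cell = '.' → open
col 3: top cell = '.' → open
col 4: top cell = '.' → open

Answer: 2,3,4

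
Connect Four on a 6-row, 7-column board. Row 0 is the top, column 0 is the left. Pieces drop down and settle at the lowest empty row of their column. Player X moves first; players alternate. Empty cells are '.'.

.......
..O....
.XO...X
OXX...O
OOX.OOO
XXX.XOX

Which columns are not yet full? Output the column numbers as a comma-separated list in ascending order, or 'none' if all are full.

Answer: 0,1,2,3,4,5,6

Derivation:
col 0: top cell = '.' → open
col 1: top cell = '.' → open
col 2: top cell = '.' → open
col 3: top cell = '.' → open
col 4: top cell = '.' → open
col 5: top cell = '.' → open
col 6: top cell = '.' → open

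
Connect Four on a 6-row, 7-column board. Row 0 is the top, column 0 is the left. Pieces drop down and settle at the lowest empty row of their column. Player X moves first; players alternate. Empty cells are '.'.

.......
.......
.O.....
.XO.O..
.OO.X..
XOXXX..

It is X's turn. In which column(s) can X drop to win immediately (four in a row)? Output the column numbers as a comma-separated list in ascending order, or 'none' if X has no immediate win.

col 0: drop X → no win
col 1: drop X → no win
col 2: drop X → no win
col 3: drop X → no win
col 4: drop X → no win
col 5: drop X → WIN!
col 6: drop X → no win

Answer: 5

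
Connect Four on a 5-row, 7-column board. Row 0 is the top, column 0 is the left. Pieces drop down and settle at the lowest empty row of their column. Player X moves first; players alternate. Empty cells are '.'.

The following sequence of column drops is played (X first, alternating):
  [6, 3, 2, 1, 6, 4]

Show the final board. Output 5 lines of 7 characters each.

Move 1: X drops in col 6, lands at row 4
Move 2: O drops in col 3, lands at row 4
Move 3: X drops in col 2, lands at row 4
Move 4: O drops in col 1, lands at row 4
Move 5: X drops in col 6, lands at row 3
Move 6: O drops in col 4, lands at row 4

Answer: .......
.......
.......
......X
.OXOO.X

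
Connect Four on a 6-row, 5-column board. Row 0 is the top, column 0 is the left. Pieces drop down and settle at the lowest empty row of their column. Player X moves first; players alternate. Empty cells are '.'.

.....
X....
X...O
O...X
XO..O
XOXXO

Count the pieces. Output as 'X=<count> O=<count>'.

X=7 O=6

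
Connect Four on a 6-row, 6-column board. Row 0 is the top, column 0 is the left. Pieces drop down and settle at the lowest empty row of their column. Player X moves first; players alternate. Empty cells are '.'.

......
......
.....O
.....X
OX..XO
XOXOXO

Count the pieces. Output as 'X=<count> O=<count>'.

X=6 O=6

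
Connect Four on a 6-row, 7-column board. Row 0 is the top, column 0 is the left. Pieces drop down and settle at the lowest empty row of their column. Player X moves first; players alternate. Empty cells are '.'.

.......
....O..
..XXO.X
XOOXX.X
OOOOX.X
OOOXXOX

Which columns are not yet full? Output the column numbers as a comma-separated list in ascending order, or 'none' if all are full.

Answer: 0,1,2,3,4,5,6

Derivation:
col 0: top cell = '.' → open
col 1: top cell = '.' → open
col 2: top cell = '.' → open
col 3: top cell = '.' → open
col 4: top cell = '.' → open
col 5: top cell = '.' → open
col 6: top cell = '.' → open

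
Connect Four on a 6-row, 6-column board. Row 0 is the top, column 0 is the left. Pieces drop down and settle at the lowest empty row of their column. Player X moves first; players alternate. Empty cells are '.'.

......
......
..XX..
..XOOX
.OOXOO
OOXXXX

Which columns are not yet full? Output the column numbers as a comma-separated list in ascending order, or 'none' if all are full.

col 0: top cell = '.' → open
col 1: top cell = '.' → open
col 2: top cell = '.' → open
col 3: top cell = '.' → open
col 4: top cell = '.' → open
col 5: top cell = '.' → open

Answer: 0,1,2,3,4,5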